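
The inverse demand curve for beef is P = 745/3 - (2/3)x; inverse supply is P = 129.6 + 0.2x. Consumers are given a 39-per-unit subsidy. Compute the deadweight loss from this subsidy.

Deadweight loss = 877.5

Pre-subsidy: 745/3 - (2/3)x = 129.6 + 0.2x gives x* = 137 and P* = 157.
With the rebate, buyers effectively pay Pb = Ps − 39, where Ps is the price sellers receive.
On the curves, Pb = 745/3 - (2/3)x and Ps = 129.6 + 0.2x; the wedge Ps − Pb = 39 gives 129.6 + 0.2x − (745/3 - (2/3)x) = 39, so x' = 182.
Then Pb = 745/3 − (2/3)·182 = 127 and Ps = 129.6 + 0.2·182 = 166.
The subsidy expands output by 182 − 137 = 45 past the efficient level; on those units the gap between marginal cost and willingness to pay runs from 0 up to 39.
DWL = ½ × 39 × 45 = 877.5.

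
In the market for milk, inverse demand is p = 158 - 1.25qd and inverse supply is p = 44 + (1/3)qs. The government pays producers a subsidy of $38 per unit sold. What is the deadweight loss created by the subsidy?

Deadweight loss = $456

Pre-subsidy: 158 - 1.25q = 44 + (1/3)q gives q* = 72 and p* = 68.
With the subsidy, sellers receive ps = pb + 38 for each unit, where pb is the price buyers pay.
On the curves, pb = 158 - 1.25q and ps = 44 + (1/3)q; the wedge ps − pb = 38 gives 44 + (1/3)q − (158 - 1.25q) = 38, so q' = 96.
Then pb = 158 − 1.25·96 = 38 and ps = 44 + (1/3)·96 = 76.
The subsidy expands output by 96 − 72 = 24 past the efficient level; on those units the gap between marginal cost and willingness to pay runs from 0 up to 38.
DWL = ½ × 38 × 24 = 456.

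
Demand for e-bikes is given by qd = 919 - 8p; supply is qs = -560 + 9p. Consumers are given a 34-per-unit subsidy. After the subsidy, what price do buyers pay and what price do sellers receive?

Pre-subsidy: 919 - 8p = -560 + 9p gives p* = 87, q* = 223.
With the rebate, buyers effectively pay pb = ps − 34, where ps is the price sellers receive.
Demand in terms of ps becomes qd = 919 − 8(ps − 34) = 1191 - 8ps. Setting this equal to supply: 1191 - 8ps = -560 + 9ps, so ps = 103.
Buyers pay pb = 103 − 34 = 69; q' = -560 + 9·103 = 367.

Buyers pay 69; sellers receive 103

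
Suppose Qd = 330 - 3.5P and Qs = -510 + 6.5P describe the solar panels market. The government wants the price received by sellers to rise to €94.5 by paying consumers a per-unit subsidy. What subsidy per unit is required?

Required subsidy s = €30 per unit

At a seller price of 94.5, quantity supplied is -510 + 6.5·94.5 = 104.25.
Buyers absorb 104.25 only when they pay Pb with 330 − 3.5·Pb = 104.25, i.e. Pb = 64.5.
s = Ps − Pb = 94.5 − 64.5 = 30.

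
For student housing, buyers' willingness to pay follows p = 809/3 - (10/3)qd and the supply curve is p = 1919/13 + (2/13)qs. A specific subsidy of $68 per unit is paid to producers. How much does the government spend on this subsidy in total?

Pre-subsidy: 809/3 - (10/3)q = 1919/13 + (2/13)q gives q* = 35 and p* = 153.
With the subsidy, sellers receive ps = pb + 68 for each unit, where pb is the price buyers pay.
On the curves, pb = 809/3 - (10/3)q and ps = 1919/13 + (2/13)q; the wedge ps − pb = 68 gives 1919/13 + (2/13)q − (809/3 - (10/3)q) = 68, so q' = 54.5.
Then pb = 809/3 − (10/3)·54.5 = 88 and ps = 1919/13 + (2/13)·54.5 = 156.
Government outlay = subsidy × quantity = 68 × 54.5 = 3706.

Government cost = $3706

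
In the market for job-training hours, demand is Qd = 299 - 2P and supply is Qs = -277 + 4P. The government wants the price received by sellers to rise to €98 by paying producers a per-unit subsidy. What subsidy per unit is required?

Required subsidy s = €6 per unit

At a seller price of 98, quantity supplied is -277 + 4·98 = 115.
Buyers absorb 115 only when they pay Pb with 299 − 2·Pb = 115, i.e. Pb = 92.
s = Ps − Pb = 98 − 92 = 6.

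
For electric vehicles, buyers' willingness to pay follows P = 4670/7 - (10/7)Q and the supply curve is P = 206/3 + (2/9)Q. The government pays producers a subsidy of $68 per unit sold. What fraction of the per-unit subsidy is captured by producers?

Pre-subsidy: 4670/7 - (10/7)Q = 206/3 + (2/9)Q gives Q* = 4713/13 and P* = 1940/13.
With the subsidy, sellers receive Ps = Pb + 68 for each unit, where Pb is the price buyers pay.
On the curves, Pb = 4670/7 - (10/7)Q and Ps = 206/3 + (2/9)Q; the wedge Ps − Pb = 68 gives 206/3 + (2/9)Q − (4670/7 - (10/7)Q) = 68, so Q' = 10497/26.
Then Pb = 4670/7 − (10/7)·(10497/26) = 1175/13 and Ps = 206/3 + (2/9)·(10497/26) = 2059/13.
Buyers' price falls by P* − Pb = 1940/13 − 1175/13 = 765/13; sellers' price rises by Ps − P* = 2059/13 − 1940/13 = 119/13.
So producers capture (119/13)/68 = 7/52 of each unit of subsidy.

Producer share = 7/52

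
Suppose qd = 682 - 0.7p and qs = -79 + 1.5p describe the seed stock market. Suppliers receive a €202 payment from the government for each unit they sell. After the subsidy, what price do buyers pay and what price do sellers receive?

Buyers pay 2290/11; sellers receive 4512/11

Pre-subsidy: 682 - 0.7p = -79 + 1.5p gives p* = 3805/11, q* = 9677/22.
With the subsidy, sellers receive ps = pb + 202 for each unit, where pb is the price buyers pay.
Supply in terms of pb becomes qs = -79 + 1.5(pb + 202) = 224 + 1.5pb. Setting this equal to demand: 682 - 0.7pb = 224 + 1.5pb, so pb = 2290/11.
Sellers receive ps = 2290/11 + 202 = 4512/11; q' = 682 − 0.7·(2290/11) = 5899/11.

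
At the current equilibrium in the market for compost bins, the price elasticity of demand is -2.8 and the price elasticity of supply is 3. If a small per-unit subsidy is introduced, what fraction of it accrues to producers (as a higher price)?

For a small subsidy around the equilibrium, the benefit split depends on the relative slopes, which at a point are proportional to the elasticities.
Buyer share = εs/(εs + |εd|) = 3/(3 + 2.8) = 15/29; seller share = |εd|/(εs + |εd|) = 14/29.
So producers capture 14/29 of the subsidy.

Producer share = 14/29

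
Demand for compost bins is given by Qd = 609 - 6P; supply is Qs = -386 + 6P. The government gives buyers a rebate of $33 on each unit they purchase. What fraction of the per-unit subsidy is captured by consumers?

Pre-subsidy: 609 - 6P = -386 + 6P gives P* = 995/12, Q* = 111.5.
With the rebate, buyers effectively pay Pb = Ps − 33, where Ps is the price sellers receive.
Demand in terms of Ps becomes Qd = 609 − 6(Ps − 33) = 807 - 6Ps. Setting this equal to supply: 807 - 6Ps = -386 + 6Ps, so Ps = 1193/12.
Buyers pay Pb = 1193/12 − 33 = 797/12; Q' = -386 + 6·(1193/12) = 210.5.
Buyers' price falls by P* − Pb = 995/12 − 797/12 = 16.5; sellers' price rises by Ps − P* = 1193/12 − 995/12 = 16.5.
So consumers capture 16.5/33 = 0.5 of each unit of subsidy.

Consumer share = 0.5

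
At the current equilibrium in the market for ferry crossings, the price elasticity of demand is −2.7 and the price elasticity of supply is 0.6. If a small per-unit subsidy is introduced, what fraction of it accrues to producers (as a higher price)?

Producer share = 9/11

For a small subsidy around the equilibrium, the benefit split depends on the relative slopes, which at a point are proportional to the elasticities.
Buyer share = εs/(εs + |εd|) = 0.6/(0.6 + 2.7) = 2/11; seller share = |εd|/(εs + |εd|) = 9/11.
So producers capture 9/11 of the subsidy.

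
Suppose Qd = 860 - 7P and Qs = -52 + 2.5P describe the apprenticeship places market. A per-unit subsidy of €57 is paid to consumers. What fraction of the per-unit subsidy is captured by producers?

Pre-subsidy: 860 - 7P = -52 + 2.5P gives P* = 96, Q* = 188.
With the rebate, buyers effectively pay Pb = Ps − 57, where Ps is the price sellers receive.
Demand in terms of Ps becomes Qd = 860 − 7(Ps − 57) = 1259 - 7Ps. Setting this equal to supply: 1259 - 7Ps = -52 + 2.5Ps, so Ps = 138.
Buyers pay Pb = 138 − 57 = 81; Q' = -52 + 2.5·138 = 293.
Buyers' price falls by P* − Pb = 96 − 81 = 15; sellers' price rises by Ps − P* = 138 − 96 = 42.
So producers capture 42/57 = 14/19 of each unit of subsidy.

Producer share = 14/19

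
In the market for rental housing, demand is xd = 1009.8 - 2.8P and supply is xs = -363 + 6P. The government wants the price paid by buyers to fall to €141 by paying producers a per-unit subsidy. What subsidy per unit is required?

At a buyer price of 141, quantity demanded is 1009.8 − 2.8·141 = 615.
Sellers supply 615 only when they receive Ps with -363 + 6·Ps = 615, i.e. Ps = 163.
s = Ps − Pb = 163 − 141 = 22.

Required subsidy s = €22 per unit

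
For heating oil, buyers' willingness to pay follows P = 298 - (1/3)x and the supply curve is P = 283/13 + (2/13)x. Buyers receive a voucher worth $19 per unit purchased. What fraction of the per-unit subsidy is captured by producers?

Producer share = 6/19

Pre-subsidy: 298 - (1/3)x = 283/13 + (2/13)x gives x* = 567 and P* = 109.
With the rebate, buyers effectively pay Pb = Ps − 19, where Ps is the price sellers receive.
On the curves, Pb = 298 - (1/3)x and Ps = 283/13 + (2/13)x; the wedge Ps − Pb = 19 gives 283/13 + (2/13)x − (298 - (1/3)x) = 19, so x' = 606.
Then Pb = 298 − (1/3)·606 = 96 and Ps = 283/13 + (2/13)·606 = 115.
Buyers' price falls by P* − Pb = 109 − 96 = 13; sellers' price rises by Ps − P* = 115 − 109 = 6.
So producers capture 6/19 = 6/19 of each unit of subsidy.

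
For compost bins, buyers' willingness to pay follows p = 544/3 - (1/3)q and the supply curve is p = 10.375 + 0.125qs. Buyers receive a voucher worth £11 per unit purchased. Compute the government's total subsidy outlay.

Pre-subsidy: 544/3 - (1/3)q = 10.375 + 0.125q gives q* = 373 and p* = 57.
With the rebate, buyers effectively pay pb = ps − 11, where ps is the price sellers receive.
On the curves, pb = 544/3 - (1/3)q and ps = 10.375 + 0.125q; the wedge ps − pb = 11 gives 10.375 + 0.125q − (544/3 - (1/3)q) = 11, so q' = 397.
Then pb = 544/3 − (1/3)·397 = 49 and ps = 10.375 + 0.125·397 = 60.
Government outlay = subsidy × quantity = 11 × 397 = 4367.

Government cost = £4367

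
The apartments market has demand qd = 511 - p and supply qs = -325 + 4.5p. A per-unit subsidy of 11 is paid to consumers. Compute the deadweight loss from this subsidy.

Pre-subsidy: 511 - p = -325 + 4.5p gives p* = 152, q* = 359.
With the rebate, buyers effectively pay pb = ps − 11, where ps is the price sellers receive.
Demand in terms of ps becomes qd = 511 − 1(ps − 11) = 522 - ps. Setting this equal to supply: 522 - ps = -325 + 4.5ps, so ps = 154.
Buyers pay pb = 154 − 11 = 143; q' = -325 + 4.5·154 = 368.
The subsidy expands output by 368 − 359 = 9 past the efficient level; on those units the gap between marginal cost and willingness to pay runs from 0 up to 11.
DWL = ½ × 11 × 9 = 49.5.

Deadweight loss = 49.5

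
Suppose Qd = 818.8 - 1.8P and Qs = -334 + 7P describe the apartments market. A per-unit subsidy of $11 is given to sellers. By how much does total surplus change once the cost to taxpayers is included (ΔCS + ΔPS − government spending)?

Pre-subsidy: 818.8 - 1.8P = -334 + 7P gives P* = 131, Q* = 583.
With the subsidy, sellers receive Ps = Pb + 11 for each unit, where Pb is the price buyers pay.
Supply in terms of Pb becomes Qs = -334 + 7(Pb + 11) = -257 + 7Pb. Setting this equal to demand: 818.8 - 1.8Pb = -257 + 7Pb, so Pb = 122.25.
Sellers receive Ps = 122.25 + 11 = 133.25; Q' = 818.8 − 1.8·122.25 = 598.75.
ΔCS = ½(583 + 598.75)(131 − 122.25) = 5170.15625; ΔPS = ½(583 + 598.75)(133.25 − 131) = 1329.46875.
Government spending = 11 × 598.75 = 6586.25.
Net change = 5170.15625 + 1329.46875 − 6586.25 = -86.625. The loss equals the DWL triangle ½·11·15.75.

Net change in total surplus = -$86.625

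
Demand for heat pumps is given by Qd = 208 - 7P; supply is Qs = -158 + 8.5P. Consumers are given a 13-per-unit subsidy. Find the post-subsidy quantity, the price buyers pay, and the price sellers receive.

Q' = 2871/31; buyers pay 511/31; sellers receive 914/31

Pre-subsidy: 208 - 7P = -158 + 8.5P gives P* = 732/31, Q* = 1324/31.
With the rebate, buyers effectively pay Pb = Ps − 13, where Ps is the price sellers receive.
Demand in terms of Ps becomes Qd = 208 − 7(Ps − 13) = 299 - 7Ps. Setting this equal to supply: 299 - 7Ps = -158 + 8.5Ps, so Ps = 914/31.
Buyers pay Pb = 914/31 − 13 = 511/31; Q' = -158 + 8.5·(914/31) = 2871/31.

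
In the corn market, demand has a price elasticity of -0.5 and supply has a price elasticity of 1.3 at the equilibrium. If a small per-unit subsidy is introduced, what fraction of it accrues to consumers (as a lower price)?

For a small subsidy around the equilibrium, the benefit split depends on the relative slopes, which at a point are proportional to the elasticities.
Buyer share = εs/(εs + |εd|) = 1.3/(1.3 + 0.5) = 13/18; seller share = |εd|/(εs + |εd|) = 5/18.

Consumer share = 13/18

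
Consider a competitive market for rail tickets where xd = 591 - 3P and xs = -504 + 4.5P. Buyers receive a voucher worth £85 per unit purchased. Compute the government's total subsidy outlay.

Government cost = £26010

Pre-subsidy: 591 - 3P = -504 + 4.5P gives P* = 146, x* = 153.
With the rebate, buyers effectively pay Pb = Ps − 85, where Ps is the price sellers receive.
Demand in terms of Ps becomes xd = 591 − 3(Ps − 85) = 846 - 3Ps. Setting this equal to supply: 846 - 3Ps = -504 + 4.5Ps, so Ps = 180.
Buyers pay Pb = 180 − 85 = 95; x' = -504 + 4.5·180 = 306.
Government outlay = subsidy × quantity = 85 × 306 = 26010.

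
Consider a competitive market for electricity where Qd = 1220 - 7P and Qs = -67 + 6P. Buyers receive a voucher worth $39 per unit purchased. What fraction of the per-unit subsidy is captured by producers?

Producer share = 7/13

Pre-subsidy: 1220 - 7P = -67 + 6P gives P* = 99, Q* = 527.
With the rebate, buyers effectively pay Pb = Ps − 39, where Ps is the price sellers receive.
Demand in terms of Ps becomes Qd = 1220 − 7(Ps − 39) = 1493 - 7Ps. Setting this equal to supply: 1493 - 7Ps = -67 + 6Ps, so Ps = 120.
Buyers pay Pb = 120 − 39 = 81; Q' = -67 + 6·120 = 653.
Buyers' price falls by P* − Pb = 99 − 81 = 18; sellers' price rises by Ps − P* = 120 − 99 = 21.
So producers capture 21/39 = 7/13 of each unit of subsidy.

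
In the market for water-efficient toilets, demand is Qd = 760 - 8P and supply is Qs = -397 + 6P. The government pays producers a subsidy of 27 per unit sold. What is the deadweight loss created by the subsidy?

Pre-subsidy: 760 - 8P = -397 + 6P gives P* = 1157/14, Q* = 692/7.
With the subsidy, sellers receive Ps = Pb + 27 for each unit, where Pb is the price buyers pay.
Supply in terms of Pb becomes Qs = -397 + 6(Pb + 27) = -235 + 6Pb. Setting this equal to demand: 760 - 8Pb = -235 + 6Pb, so Pb = 995/14.
Sellers receive Ps = 995/14 + 27 = 1373/14; Q' = 760 − 8·(995/14) = 1340/7.
The subsidy expands output by 1340/7 − 692/7 = 648/7 past the efficient level; on those units the gap between marginal cost and willingness to pay runs from 0 up to 27.
DWL = ½ × 27 × 648/7 = 8748/7.

Deadweight loss = 8748/7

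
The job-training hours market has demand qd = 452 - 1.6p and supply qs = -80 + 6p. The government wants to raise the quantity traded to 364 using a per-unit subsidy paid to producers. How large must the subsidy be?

Required subsidy s = 19 per unit

At q = 364, invert demand for the buyer price: pb = (452 − 364)/1.6 = 55; invert supply for the seller price: ps = (364 − (-80))/6 = 74.
The subsidy must fill the gap: s = ps − pb = 74 − 55 = 19.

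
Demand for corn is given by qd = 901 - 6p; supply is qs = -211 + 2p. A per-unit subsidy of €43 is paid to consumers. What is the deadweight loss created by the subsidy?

Pre-subsidy: 901 - 6p = -211 + 2p gives p* = 139, q* = 67.
With the rebate, buyers effectively pay pb = ps − 43, where ps is the price sellers receive.
Demand in terms of ps becomes qd = 901 − 6(ps − 43) = 1159 - 6ps. Setting this equal to supply: 1159 - 6ps = -211 + 2ps, so ps = 171.25.
Buyers pay pb = 171.25 − 43 = 128.25; q' = -211 + 2·171.25 = 131.5.
The subsidy expands output by 131.5 − 67 = 64.5 past the efficient level; on those units the gap between marginal cost and willingness to pay runs from 0 up to 43.
DWL = ½ × 43 × 64.5 = 1386.75.

Deadweight loss = €1386.75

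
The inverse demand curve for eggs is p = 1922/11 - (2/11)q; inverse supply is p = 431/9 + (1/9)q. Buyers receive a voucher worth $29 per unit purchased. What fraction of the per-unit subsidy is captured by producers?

Pre-subsidy: 1922/11 - (2/11)q = 431/9 + (1/9)q gives q* = 433 and p* = 96.
With the rebate, buyers effectively pay pb = ps − 29, where ps is the price sellers receive.
On the curves, pb = 1922/11 - (2/11)q and ps = 431/9 + (1/9)q; the wedge ps − pb = 29 gives 431/9 + (1/9)q − (1922/11 - (2/11)q) = 29, so q' = 532.
Then pb = 1922/11 − (2/11)·532 = 78 and ps = 431/9 + (1/9)·532 = 107.
Buyers' price falls by p* − pb = 96 − 78 = 18; sellers' price rises by ps − p* = 107 − 96 = 11.
So producers capture 11/29 = 11/29 of each unit of subsidy.

Producer share = 11/29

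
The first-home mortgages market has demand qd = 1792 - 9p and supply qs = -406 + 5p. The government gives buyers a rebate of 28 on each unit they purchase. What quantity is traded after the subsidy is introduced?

q' = 469

Pre-subsidy: 1792 - 9p = -406 + 5p gives p* = 157, q* = 379.
With the rebate, buyers effectively pay pb = ps − 28, where ps is the price sellers receive.
Demand in terms of ps becomes qd = 1792 − 9(ps − 28) = 2044 - 9ps. Setting this equal to supply: 2044 - 9ps = -406 + 5ps, so ps = 175.
Buyers pay pb = 175 − 28 = 147; q' = -406 + 5·175 = 469.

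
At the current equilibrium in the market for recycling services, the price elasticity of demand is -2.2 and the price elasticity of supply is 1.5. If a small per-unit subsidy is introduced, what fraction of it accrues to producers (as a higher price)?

For a small subsidy around the equilibrium, the benefit split depends on the relative slopes, which at a point are proportional to the elasticities.
Buyer share = εs/(εs + |εd|) = 1.5/(1.5 + 2.2) = 15/37; seller share = |εd|/(εs + |εd|) = 22/37.
So producers capture 22/37 of the subsidy.

Producer share = 22/37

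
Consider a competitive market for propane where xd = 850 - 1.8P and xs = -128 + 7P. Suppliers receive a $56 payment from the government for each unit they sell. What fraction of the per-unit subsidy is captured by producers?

Pre-subsidy: 850 - 1.8P = -128 + 7P gives P* = 2445/22, x* = 14299/22.
With the subsidy, sellers receive Ps = Pb + 56 for each unit, where Pb is the price buyers pay.
Supply in terms of Pb becomes xs = -128 + 7(Pb + 56) = 264 + 7Pb. Setting this equal to demand: 850 - 1.8Pb = 264 + 7Pb, so Pb = 1465/22.
Sellers receive Ps = 1465/22 + 56 = 2697/22; x' = 850 − 1.8·(1465/22) = 16063/22.
Buyers' price falls by P* − Pb = 2445/22 − 1465/22 = 490/11; sellers' price rises by Ps − P* = 2697/22 − 2445/22 = 126/11.
So producers capture (126/11)/56 = 9/44 of each unit of subsidy.

Producer share = 9/44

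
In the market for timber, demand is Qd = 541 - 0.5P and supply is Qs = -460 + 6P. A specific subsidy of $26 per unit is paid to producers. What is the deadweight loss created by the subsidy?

Deadweight loss = $156

Pre-subsidy: 541 - 0.5P = -460 + 6P gives P* = 154, Q* = 464.
With the subsidy, sellers receive Ps = Pb + 26 for each unit, where Pb is the price buyers pay.
Supply in terms of Pb becomes Qs = -460 + 6(Pb + 26) = -304 + 6Pb. Setting this equal to demand: 541 - 0.5Pb = -304 + 6Pb, so Pb = 130.
Sellers receive Ps = 130 + 26 = 156; Q' = 541 − 0.5·130 = 476.
The subsidy expands output by 476 − 464 = 12 past the efficient level; on those units the gap between marginal cost and willingness to pay runs from 0 up to 26.
DWL = ½ × 26 × 12 = 156.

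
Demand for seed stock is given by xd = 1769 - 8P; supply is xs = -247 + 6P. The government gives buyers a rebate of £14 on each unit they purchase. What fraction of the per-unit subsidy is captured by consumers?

Pre-subsidy: 1769 - 8P = -247 + 6P gives P* = 144, x* = 617.
With the rebate, buyers effectively pay Pb = Ps − 14, where Ps is the price sellers receive.
Demand in terms of Ps becomes xd = 1769 − 8(Ps − 14) = 1881 - 8Ps. Setting this equal to supply: 1881 - 8Ps = -247 + 6Ps, so Ps = 152.
Buyers pay Pb = 152 − 14 = 138; x' = -247 + 6·152 = 665.
Buyers' price falls by P* − Pb = 144 − 138 = 6; sellers' price rises by Ps − P* = 152 − 144 = 8.
So consumers capture 6/14 = 3/7 of each unit of subsidy.

Consumer share = 3/7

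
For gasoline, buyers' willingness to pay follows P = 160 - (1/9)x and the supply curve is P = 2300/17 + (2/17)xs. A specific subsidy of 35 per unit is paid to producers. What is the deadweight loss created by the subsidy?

Deadweight loss = 2677.5

Pre-subsidy: 160 - (1/9)x = 2300/17 + (2/17)x gives x* = 108 and P* = 148.
With the subsidy, sellers receive Ps = Pb + 35 for each unit, where Pb is the price buyers pay.
On the curves, Pb = 160 - (1/9)x and Ps = 2300/17 + (2/17)x; the wedge Ps − Pb = 35 gives 2300/17 + (2/17)x − (160 - (1/9)x) = 35, so x' = 261.
Then Pb = 160 − (1/9)·261 = 131 and Ps = 2300/17 + (2/17)·261 = 166.
The subsidy expands output by 261 − 108 = 153 past the efficient level; on those units the gap between marginal cost and willingness to pay runs from 0 up to 35.
DWL = ½ × 35 × 153 = 2677.5.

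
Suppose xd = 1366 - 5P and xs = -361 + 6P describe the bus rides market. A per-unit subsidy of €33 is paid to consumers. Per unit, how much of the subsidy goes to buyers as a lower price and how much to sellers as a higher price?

Buyers gain €18 per unit; sellers gain €15 per unit

Pre-subsidy: 1366 - 5P = -361 + 6P gives P* = 157, x* = 581.
With the rebate, buyers effectively pay Pb = Ps − 33, where Ps is the price sellers receive.
Demand in terms of Ps becomes xd = 1366 − 5(Ps − 33) = 1531 - 5Ps. Setting this equal to supply: 1531 - 5Ps = -361 + 6Ps, so Ps = 172.
Buyers pay Pb = 172 − 33 = 139; x' = -361 + 6·172 = 671.
Buyers' price falls by P* − Pb = 157 − 139 = 18; sellers' price rises by Ps − P* = 172 − 157 = 15.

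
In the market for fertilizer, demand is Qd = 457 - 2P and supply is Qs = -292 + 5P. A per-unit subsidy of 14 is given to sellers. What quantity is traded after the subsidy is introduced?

Q' = 263

Pre-subsidy: 457 - 2P = -292 + 5P gives P* = 107, Q* = 243.
With the subsidy, sellers receive Ps = Pb + 14 for each unit, where Pb is the price buyers pay.
Supply in terms of Pb becomes Qs = -292 + 5(Pb + 14) = -222 + 5Pb. Setting this equal to demand: 457 - 2Pb = -222 + 5Pb, so Pb = 97.
Sellers receive Ps = 97 + 14 = 111; Q' = 457 − 2·97 = 263.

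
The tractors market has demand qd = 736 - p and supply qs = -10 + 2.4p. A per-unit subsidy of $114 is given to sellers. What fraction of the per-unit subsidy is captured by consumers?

Pre-subsidy: 736 - p = -10 + 2.4p gives p* = 3730/17, q* = 8782/17.
With the subsidy, sellers receive ps = pb + 114 for each unit, where pb is the price buyers pay.
Supply in terms of pb becomes qs = -10 + 2.4(pb + 114) = 263.6 + 2.4pb. Setting this equal to demand: 736 - pb = 263.6 + 2.4pb, so pb = 2362/17.
Sellers receive ps = 2362/17 + 114 = 4300/17; q' = 736 − 1·(2362/17) = 10150/17.
Buyers' price falls by p* − pb = 3730/17 − 2362/17 = 1368/17; sellers' price rises by ps − p* = 4300/17 − 3730/17 = 570/17.
So consumers capture (1368/17)/114 = 12/17 of each unit of subsidy.

Consumer share = 12/17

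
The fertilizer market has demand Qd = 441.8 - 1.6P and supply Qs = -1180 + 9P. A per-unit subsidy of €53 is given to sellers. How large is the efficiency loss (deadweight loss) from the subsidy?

Deadweight loss = €1908

Pre-subsidy: 441.8 - 1.6P = -1180 + 9P gives P* = 153, Q* = 197.
With the subsidy, sellers receive Ps = Pb + 53 for each unit, where Pb is the price buyers pay.
Supply in terms of Pb becomes Qs = -1180 + 9(Pb + 53) = -703 + 9Pb. Setting this equal to demand: 441.8 - 1.6Pb = -703 + 9Pb, so Pb = 108.
Sellers receive Ps = 108 + 53 = 161; Q' = 441.8 − 1.6·108 = 269.
The subsidy expands output by 269 − 197 = 72 past the efficient level; on those units the gap between marginal cost and willingness to pay runs from 0 up to 53.
DWL = ½ × 53 × 72 = 1908.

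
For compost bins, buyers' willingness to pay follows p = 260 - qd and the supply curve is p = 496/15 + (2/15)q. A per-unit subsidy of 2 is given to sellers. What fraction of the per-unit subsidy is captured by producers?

Producer share = 2/17

Pre-subsidy: 260 - q = 496/15 + (2/15)q gives q* = 3404/17 and p* = 1016/17.
With the subsidy, sellers receive ps = pb + 2 for each unit, where pb is the price buyers pay.
On the curves, pb = 260 - q and ps = 496/15 + (2/15)q; the wedge ps − pb = 2 gives 496/15 + (2/15)q − (260 - q) = 2, so q' = 202.
Then pb = 260 − 1·202 = 58 and ps = 496/15 + (2/15)·202 = 60.
Buyers' price falls by p* − pb = 1016/17 − 58 = 30/17; sellers' price rises by ps − p* = 60 − 1016/17 = 4/17.
So producers capture (4/17)/2 = 2/17 of each unit of subsidy.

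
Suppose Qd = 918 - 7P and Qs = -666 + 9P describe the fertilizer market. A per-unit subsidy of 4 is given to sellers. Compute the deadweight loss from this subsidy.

Deadweight loss = 31.5

Pre-subsidy: 918 - 7P = -666 + 9P gives P* = 99, Q* = 225.
With the subsidy, sellers receive Ps = Pb + 4 for each unit, where Pb is the price buyers pay.
Supply in terms of Pb becomes Qs = -666 + 9(Pb + 4) = -630 + 9Pb. Setting this equal to demand: 918 - 7Pb = -630 + 9Pb, so Pb = 96.75.
Sellers receive Ps = 96.75 + 4 = 100.75; Q' = 918 − 7·96.75 = 240.75.
The subsidy expands output by 240.75 − 225 = 15.75 past the efficient level; on those units the gap between marginal cost and willingness to pay runs from 0 up to 4.
DWL = ½ × 4 × 15.75 = 31.5.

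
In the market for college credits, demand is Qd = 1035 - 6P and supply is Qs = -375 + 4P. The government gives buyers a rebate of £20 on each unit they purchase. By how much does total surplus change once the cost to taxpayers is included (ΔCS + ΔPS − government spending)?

Net change in total surplus = -£480

Pre-subsidy: 1035 - 6P = -375 + 4P gives P* = 141, Q* = 189.
With the rebate, buyers effectively pay Pb = Ps − 20, where Ps is the price sellers receive.
Demand in terms of Ps becomes Qd = 1035 − 6(Ps − 20) = 1155 - 6Ps. Setting this equal to supply: 1155 - 6Ps = -375 + 4Ps, so Ps = 153.
Buyers pay Pb = 153 − 20 = 133; Q' = -375 + 4·153 = 237.
ΔCS = ½(189 + 237)(141 − 133) = 1704; ΔPS = ½(189 + 237)(153 − 141) = 2556.
Government spending = 20 × 237 = 4740.
Net change = 1704 + 2556 − 4740 = -480. The loss equals the DWL triangle ½·20·48.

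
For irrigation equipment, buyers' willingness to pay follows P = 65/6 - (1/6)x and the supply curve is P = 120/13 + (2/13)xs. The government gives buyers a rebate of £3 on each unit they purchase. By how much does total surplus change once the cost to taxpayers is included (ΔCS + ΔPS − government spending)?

Pre-subsidy: 65/6 - (1/6)x = 120/13 + (2/13)x gives x* = 5 and P* = 10.
With the rebate, buyers effectively pay Pb = Ps − 3, where Ps is the price sellers receive.
On the curves, Pb = 65/6 - (1/6)x and Ps = 120/13 + (2/13)x; the wedge Ps − Pb = 3 gives 120/13 + (2/13)x − (65/6 - (1/6)x) = 3, so x' = 14.36.
Then Pb = 65/6 − (1/6)·14.36 = 8.44 and Ps = 120/13 + (2/13)·14.36 = 11.44.
ΔCS = ½(5 + 14.36)(10 − 8.44) = 15.1008; ΔPS = ½(5 + 14.36)(11.44 − 10) = 13.9392.
Government spending = 3 × 14.36 = 43.08.
Net change = 15.1008 + 13.9392 − 43.08 = -14.04. The loss equals the DWL triangle ½·3·9.36.

Net change in total surplus = -£14.04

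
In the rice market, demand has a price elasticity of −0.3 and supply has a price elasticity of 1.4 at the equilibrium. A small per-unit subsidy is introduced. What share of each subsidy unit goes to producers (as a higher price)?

For a small subsidy around the equilibrium, the benefit split depends on the relative slopes, which at a point are proportional to the elasticities.
Buyer share = εs/(εs + |εd|) = 1.4/(1.4 + 0.3) = 14/17; seller share = |εd|/(εs + |εd|) = 3/17.
So producers capture 3/17 of the subsidy.

Producer share = 3/17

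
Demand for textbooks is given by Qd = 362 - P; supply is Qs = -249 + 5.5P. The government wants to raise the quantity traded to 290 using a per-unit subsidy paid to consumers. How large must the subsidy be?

Required subsidy s = 26 per unit

At Q = 290, invert demand for the buyer price: Pb = (362 − 290)/1 = 72; invert supply for the seller price: Ps = (290 − (-249))/5.5 = 98.
The subsidy must fill the gap: s = Ps − Pb = 98 − 72 = 26.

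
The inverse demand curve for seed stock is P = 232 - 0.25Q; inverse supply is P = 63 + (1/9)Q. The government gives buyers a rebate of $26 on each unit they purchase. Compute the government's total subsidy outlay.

Pre-subsidy: 232 - 0.25Q = 63 + (1/9)Q gives Q* = 468 and P* = 115.
With the rebate, buyers effectively pay Pb = Ps − 26, where Ps is the price sellers receive.
On the curves, Pb = 232 - 0.25Q and Ps = 63 + (1/9)Q; the wedge Ps − Pb = 26 gives 63 + (1/9)Q − (232 - 0.25Q) = 26, so Q' = 540.
Then Pb = 232 − 0.25·540 = 97 and Ps = 63 + (1/9)·540 = 123.
Government outlay = subsidy × quantity = 26 × 540 = 14040.

Government cost = $14040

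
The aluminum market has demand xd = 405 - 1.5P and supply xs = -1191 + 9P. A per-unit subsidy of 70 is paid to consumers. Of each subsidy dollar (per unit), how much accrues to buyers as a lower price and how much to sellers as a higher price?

Pre-subsidy: 405 - 1.5P = -1191 + 9P gives P* = 152, x* = 177.
With the rebate, buyers effectively pay Pb = Ps − 70, where Ps is the price sellers receive.
Demand in terms of Ps becomes xd = 405 − 1.5(Ps − 70) = 510 - 1.5Ps. Setting this equal to supply: 510 - 1.5Ps = -1191 + 9Ps, so Ps = 162.
Buyers pay Pb = 162 − 70 = 92; x' = -1191 + 9·162 = 267.
Buyers' price falls by P* − Pb = 152 − 92 = 60; sellers' price rises by Ps − P* = 162 − 152 = 10.

Buyers gain 60 per unit; sellers gain 10 per unit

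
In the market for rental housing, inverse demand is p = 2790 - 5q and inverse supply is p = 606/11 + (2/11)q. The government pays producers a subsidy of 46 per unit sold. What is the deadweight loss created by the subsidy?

Deadweight loss = 11638/57

Pre-subsidy: 2790 - 5q = 606/11 + (2/11)q gives q* = 10028/19 and p* = 2870/19.
With the subsidy, sellers receive ps = pb + 46 for each unit, where pb is the price buyers pay.
On the curves, pb = 2790 - 5q and ps = 606/11 + (2/11)q; the wedge ps − pb = 46 gives 606/11 + (2/11)q − (2790 - 5q) = 46, so q' = 1610/3.
Then pb = 2790 − 5·(1610/3) = 320/3 and ps = 606/11 + (2/11)·(1610/3) = 458/3.
The subsidy expands output by 1610/3 − 10028/19 = 506/57 past the efficient level; on those units the gap between marginal cost and willingness to pay runs from 0 up to 46.
DWL = ½ × 46 × 506/57 = 11638/57.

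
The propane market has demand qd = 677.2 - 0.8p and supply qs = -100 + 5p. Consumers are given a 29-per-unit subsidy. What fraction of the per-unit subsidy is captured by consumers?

Pre-subsidy: 677.2 - 0.8p = -100 + 5p gives p* = 134, q* = 570.
With the rebate, buyers effectively pay pb = ps − 29, where ps is the price sellers receive.
Demand in terms of ps becomes qd = 677.2 − 0.8(ps − 29) = 700.4 - 0.8ps. Setting this equal to supply: 700.4 - 0.8ps = -100 + 5ps, so ps = 138.
Buyers pay pb = 138 − 29 = 109; q' = -100 + 5·138 = 590.
Buyers' price falls by p* − pb = 134 − 109 = 25; sellers' price rises by ps − p* = 138 − 134 = 4.
So consumers capture 25/29 = 25/29 of each unit of subsidy.

Consumer share = 25/29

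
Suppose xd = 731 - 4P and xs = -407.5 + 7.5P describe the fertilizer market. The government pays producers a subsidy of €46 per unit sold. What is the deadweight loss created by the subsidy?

Deadweight loss = €2760

Pre-subsidy: 731 - 4P = -407.5 + 7.5P gives P* = 99, x* = 335.
With the subsidy, sellers receive Ps = Pb + 46 for each unit, where Pb is the price buyers pay.
Supply in terms of Pb becomes xs = -407.5 + 7.5(Pb + 46) = -62.5 + 7.5Pb. Setting this equal to demand: 731 - 4Pb = -62.5 + 7.5Pb, so Pb = 69.
Sellers receive Ps = 69 + 46 = 115; x' = 731 − 4·69 = 455.
The subsidy expands output by 455 − 335 = 120 past the efficient level; on those units the gap between marginal cost and willingness to pay runs from 0 up to 46.
DWL = ½ × 46 × 120 = 2760.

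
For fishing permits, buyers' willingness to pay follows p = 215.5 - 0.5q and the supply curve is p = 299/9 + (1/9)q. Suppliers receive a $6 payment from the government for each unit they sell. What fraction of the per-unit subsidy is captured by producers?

Producer share = 2/11

Pre-subsidy: 215.5 - 0.5q = 299/9 + (1/9)q gives q* = 3281/11 and p* = 730/11.
With the subsidy, sellers receive ps = pb + 6 for each unit, where pb is the price buyers pay.
On the curves, pb = 215.5 - 0.5q and ps = 299/9 + (1/9)q; the wedge ps − pb = 6 gives 299/9 + (1/9)q − (215.5 - 0.5q) = 6, so q' = 3389/11.
Then pb = 215.5 − 0.5·(3389/11) = 676/11 and ps = 299/9 + (1/9)·(3389/11) = 742/11.
Buyers' price falls by p* − pb = 730/11 − 676/11 = 54/11; sellers' price rises by ps − p* = 742/11 − 730/11 = 12/11.
So producers capture (12/11)/6 = 2/11 of each unit of subsidy.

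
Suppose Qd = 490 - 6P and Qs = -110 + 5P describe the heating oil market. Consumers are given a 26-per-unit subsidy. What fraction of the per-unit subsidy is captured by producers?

Producer share = 6/11

Pre-subsidy: 490 - 6P = -110 + 5P gives P* = 600/11, Q* = 1790/11.
With the rebate, buyers effectively pay Pb = Ps − 26, where Ps is the price sellers receive.
Demand in terms of Ps becomes Qd = 490 − 6(Ps − 26) = 646 - 6Ps. Setting this equal to supply: 646 - 6Ps = -110 + 5Ps, so Ps = 756/11.
Buyers pay Pb = 756/11 − 26 = 470/11; Q' = -110 + 5·(756/11) = 2570/11.
Buyers' price falls by P* − Pb = 600/11 − 470/11 = 130/11; sellers' price rises by Ps − P* = 756/11 − 600/11 = 156/11.
So producers capture (156/11)/26 = 6/11 of each unit of subsidy.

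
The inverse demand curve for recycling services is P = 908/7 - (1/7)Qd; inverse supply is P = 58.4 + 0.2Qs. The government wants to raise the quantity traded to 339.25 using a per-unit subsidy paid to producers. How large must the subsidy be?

At Q = 339.25, from the demand curve buyers pay Pb = 908/7 − (1/7)·339.25 = 81.25; from the supply curve sellers need Ps = 58.4 + 0.2·339.25 = 126.25.
The subsidy must fill the gap: s = Ps − Pb = 126.25 − 81.25 = 45.

Required subsidy s = 45 per unit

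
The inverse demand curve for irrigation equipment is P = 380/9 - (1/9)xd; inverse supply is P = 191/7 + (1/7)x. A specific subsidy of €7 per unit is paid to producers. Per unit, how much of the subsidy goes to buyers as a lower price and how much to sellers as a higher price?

Pre-subsidy: 380/9 - (1/9)x = 191/7 + (1/7)x gives x* = 58.8125 and P* = 35.6875.
With the subsidy, sellers receive Ps = Pb + 7 for each unit, where Pb is the price buyers pay.
On the curves, Pb = 380/9 - (1/9)x and Ps = 191/7 + (1/7)x; the wedge Ps − Pb = 7 gives 191/7 + (1/7)x − (380/9 - (1/9)x) = 7, so x' = 86.375.
Then Pb = 380/9 − (1/9)·86.375 = 32.625 and Ps = 191/7 + (1/7)·86.375 = 39.625.
Buyers' price falls by P* − Pb = 35.6875 − 32.625 = 3.0625; sellers' price rises by Ps − P* = 39.625 − 35.6875 = 3.9375.

Buyers gain €3.0625 per unit; sellers gain €3.9375 per unit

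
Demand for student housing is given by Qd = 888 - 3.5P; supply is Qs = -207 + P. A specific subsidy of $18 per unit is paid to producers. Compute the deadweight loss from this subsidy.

Pre-subsidy: 888 - 3.5P = -207 + P gives P* = 730/3, Q* = 109/3.
With the subsidy, sellers receive Ps = Pb + 18 for each unit, where Pb is the price buyers pay.
Supply in terms of Pb becomes Qs = -207 + 1(Pb + 18) = -189 + Pb. Setting this equal to demand: 888 - 3.5Pb = -189 + Pb, so Pb = 718/3.
Sellers receive Ps = 718/3 + 18 = 772/3; Q' = 888 − 3.5·(718/3) = 151/3.
The subsidy expands output by 151/3 − 109/3 = 14 past the efficient level; on those units the gap between marginal cost and willingness to pay runs from 0 up to 18.
DWL = ½ × 18 × 14 = 126.

Deadweight loss = $126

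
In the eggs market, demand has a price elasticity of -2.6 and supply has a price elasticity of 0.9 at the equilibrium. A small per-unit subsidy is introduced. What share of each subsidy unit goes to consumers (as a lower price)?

Consumer share = 9/35

For a small subsidy around the equilibrium, the benefit split depends on the relative slopes, which at a point are proportional to the elasticities.
Buyer share = εs/(εs + |εd|) = 0.9/(0.9 + 2.6) = 9/35; seller share = |εd|/(εs + |εd|) = 26/35.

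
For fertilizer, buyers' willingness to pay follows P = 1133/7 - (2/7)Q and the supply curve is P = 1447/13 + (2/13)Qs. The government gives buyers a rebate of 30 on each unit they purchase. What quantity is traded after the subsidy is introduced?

Pre-subsidy: 1133/7 - (2/7)Q = 1447/13 + (2/13)Q gives Q* = 115 and P* = 129.
With the rebate, buyers effectively pay Pb = Ps − 30, where Ps is the price sellers receive.
On the curves, Pb = 1133/7 - (2/7)Q and Ps = 1447/13 + (2/13)Q; the wedge Ps − Pb = 30 gives 1447/13 + (2/13)Q − (1133/7 - (2/7)Q) = 30, so Q' = 183.25.
Then Pb = 1133/7 − (2/7)·183.25 = 109.5 and Ps = 1447/13 + (2/13)·183.25 = 139.5.

Q' = 183.25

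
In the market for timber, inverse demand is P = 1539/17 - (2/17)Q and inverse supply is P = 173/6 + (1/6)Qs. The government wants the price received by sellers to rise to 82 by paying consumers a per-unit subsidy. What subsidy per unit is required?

At a seller price of 82, quantity supplied is -173 + 6·82 = 319.
Buyers absorb 319 only when they pay Pb = 1539/17 − (2/17)·319 = 53.
s = Ps − Pb = 82 − 53 = 29.

Required subsidy s = 29 per unit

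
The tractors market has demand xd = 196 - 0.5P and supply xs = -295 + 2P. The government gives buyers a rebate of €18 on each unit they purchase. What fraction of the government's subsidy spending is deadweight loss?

DWL / government spending = 6/175

Pre-subsidy: 196 - 0.5P = -295 + 2P gives P* = 196.4, x* = 97.8.
With the rebate, buyers effectively pay Pb = Ps − 18, where Ps is the price sellers receive.
Demand in terms of Ps becomes xd = 196 − 0.5(Ps − 18) = 205 - 0.5Ps. Setting this equal to supply: 205 - 0.5Ps = -295 + 2Ps, so Ps = 200.
Buyers pay Pb = 200 − 18 = 182; x' = -295 + 2·200 = 105.
ΔCS = ½(97.8 + 105)(196.4 − 182) = 1460.16; ΔPS = ½(97.8 + 105)(200 − 196.4) = 365.04.
Government spending = 18 × 105 = 1890.
DWL = ½ × 18 × (105 − 97.8) = 64.8; fraction = 64.8 / 1890 = 6/175.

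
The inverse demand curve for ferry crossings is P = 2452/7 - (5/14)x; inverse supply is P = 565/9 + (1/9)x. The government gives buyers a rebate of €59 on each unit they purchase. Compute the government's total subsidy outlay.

Pre-subsidy: 2452/7 - (5/14)x = 565/9 + (1/9)x gives x* = 614 and P* = 131.
With the rebate, buyers effectively pay Pb = Ps − 59, where Ps is the price sellers receive.
On the curves, Pb = 2452/7 - (5/14)x and Ps = 565/9 + (1/9)x; the wedge Ps − Pb = 59 gives 565/9 + (1/9)x − (2452/7 - (5/14)x) = 59, so x' = 740.
Then Pb = 2452/7 − (5/14)·740 = 86 and Ps = 565/9 + (1/9)·740 = 145.
Government outlay = subsidy × quantity = 59 × 740 = 43660.

Government cost = €43660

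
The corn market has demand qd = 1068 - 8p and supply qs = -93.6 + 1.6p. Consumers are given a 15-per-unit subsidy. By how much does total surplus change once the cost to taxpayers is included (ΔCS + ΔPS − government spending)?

Pre-subsidy: 1068 - 8p = -93.6 + 1.6p gives p* = 121, q* = 100.
With the rebate, buyers effectively pay pb = ps − 15, where ps is the price sellers receive.
Demand in terms of ps becomes qd = 1068 − 8(ps − 15) = 1188 - 8ps. Setting this equal to supply: 1188 - 8ps = -93.6 + 1.6ps, so ps = 133.5.
Buyers pay pb = 133.5 − 15 = 118.5; q' = -93.6 + 1.6·133.5 = 120.
ΔCS = ½(100 + 120)(121 − 118.5) = 275; ΔPS = ½(100 + 120)(133.5 − 121) = 1375.
Government spending = 15 × 120 = 1800.
Net change = 275 + 1375 − 1800 = -150. The loss equals the DWL triangle ½·15·20.

Net change in total surplus = -150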